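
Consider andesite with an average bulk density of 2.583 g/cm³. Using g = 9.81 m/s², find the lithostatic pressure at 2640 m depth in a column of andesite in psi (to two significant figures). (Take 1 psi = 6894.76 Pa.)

9700 psi

andesite: 2583 kg/m³ × 9.81 m/s² × 2640 m = 6.690×10^7 Pa = 9702 psi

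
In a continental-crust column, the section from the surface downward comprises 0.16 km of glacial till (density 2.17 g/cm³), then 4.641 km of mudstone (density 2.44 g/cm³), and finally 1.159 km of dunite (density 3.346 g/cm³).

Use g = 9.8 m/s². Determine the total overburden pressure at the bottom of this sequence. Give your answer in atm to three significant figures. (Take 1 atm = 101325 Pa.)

1500 atm

glacial till: 2170 kg/m³ × 9.8 m/s² × 160 m = 3.403×10^6 Pa = 33.58 atm
mudstone: 2440 kg/m³ × 9.8 m/s² × 4641 m = 1.110×10^8 Pa = 1095 atm
dunite: 3346 kg/m³ × 9.8 m/s² × 1159 m = 3.800×10^7 Pa = 375.1 atm
Total = 33.58 + 1095 + 375.1 = 1503.9 atm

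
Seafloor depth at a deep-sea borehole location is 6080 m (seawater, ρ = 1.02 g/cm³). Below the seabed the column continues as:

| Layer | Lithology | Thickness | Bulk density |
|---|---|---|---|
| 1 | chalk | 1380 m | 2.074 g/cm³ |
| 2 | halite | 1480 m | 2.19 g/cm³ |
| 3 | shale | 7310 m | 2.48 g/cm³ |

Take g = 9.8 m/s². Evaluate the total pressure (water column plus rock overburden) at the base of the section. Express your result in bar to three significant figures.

seawater: 1020 kg/m³ × 9.8 m/s² × 6080 m = 6.078×10^7 Pa = 607.8 bar
chalk: 2074 kg/m³ × 9.8 m/s² × 1380 m = 2.805×10^7 Pa = 280.5 bar
halite: 2190 kg/m³ × 9.8 m/s² × 1480 m = 3.176×10^7 Pa = 317.6 bar
shale: 2480 kg/m³ × 9.8 m/s² × 7310 m = 1.777×10^8 Pa = 1777 bar
Total = 607.8 + 280.5 + 317.6 + 1777 = 2982.5 bar

2980 bar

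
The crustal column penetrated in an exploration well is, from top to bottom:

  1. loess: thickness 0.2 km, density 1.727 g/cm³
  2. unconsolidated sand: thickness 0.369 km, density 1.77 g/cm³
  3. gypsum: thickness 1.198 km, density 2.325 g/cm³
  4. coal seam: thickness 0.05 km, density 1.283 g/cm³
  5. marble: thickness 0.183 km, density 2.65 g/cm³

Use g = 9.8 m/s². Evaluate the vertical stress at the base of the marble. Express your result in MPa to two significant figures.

42 MPa

loess: 1727 kg/m³ × 9.8 m/s² × 200 m = 3.385×10^6 Pa = 3.385 MPa
unconsolidated sand: 1770 kg/m³ × 9.8 m/s² × 369 m = 6.401×10^6 Pa = 6.401 MPa
gypsum: 2325 kg/m³ × 9.8 m/s² × 1198 m = 2.730×10^7 Pa = 27.30 MPa
coal seam: 1283 kg/m³ × 9.8 m/s² × 50 m = 6.287×10^5 Pa = 0.6287 MPa
marble: 2650 kg/m³ × 9.8 m/s² × 183 m = 4.753×10^6 Pa = 4.753 MPa
Total = 3.385 + 6.401 + 27.30 + 0.6287 + 4.753 = 42.463 MPa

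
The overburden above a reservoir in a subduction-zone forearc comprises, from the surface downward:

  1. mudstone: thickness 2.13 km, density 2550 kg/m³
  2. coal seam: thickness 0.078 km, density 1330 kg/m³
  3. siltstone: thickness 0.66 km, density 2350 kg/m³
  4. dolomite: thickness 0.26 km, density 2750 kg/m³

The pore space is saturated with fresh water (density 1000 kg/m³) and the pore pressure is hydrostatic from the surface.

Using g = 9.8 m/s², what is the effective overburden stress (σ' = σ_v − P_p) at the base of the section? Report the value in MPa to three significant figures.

Overburden (lithostatic) stress σ_v:
mudstone: 2550 kg/m³ × 9.8 m/s² × 2130 m = 5.323×10^7 Pa = 53.23 MPa
coal seam: 1330 kg/m³ × 9.8 m/s² × 78 m = 1.017×10^6 Pa = 1.017 MPa
siltstone: 2350 kg/m³ × 9.8 m/s² × 660 m = 1.520×10^7 Pa = 15.20 MPa
dolomite: 2750 kg/m³ × 9.8 m/s² × 260 m = 7.007×10^6 Pa = 7.007 MPa
Total = 53.23 + 1.017 + 15.20 + 7.007 = 76.452 MPa
Pore pressure P_p = 1000 kg/m³ × 9.8 m/s² × 3128 m = 3.065×10^7 Pa = 30.65 MPa
Effective stress σ' = σ_v − P_p = 76.45 − 30.65 = 45.798 MPa

45.8 MPa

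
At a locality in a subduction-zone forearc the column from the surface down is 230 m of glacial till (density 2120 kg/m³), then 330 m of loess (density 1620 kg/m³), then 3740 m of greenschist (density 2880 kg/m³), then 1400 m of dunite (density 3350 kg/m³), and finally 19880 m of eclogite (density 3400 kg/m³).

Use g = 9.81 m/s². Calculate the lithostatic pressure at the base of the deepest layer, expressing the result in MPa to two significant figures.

820 MPa

glacial till: 2120 kg/m³ × 9.81 m/s² × 230 m = 4.783×10^6 Pa = 4.783 MPa
loess: 1620 kg/m³ × 9.81 m/s² × 330 m = 5.244×10^6 Pa = 5.244 MPa
greenschist: 2880 kg/m³ × 9.81 m/s² × 3740 m = 1.057×10^8 Pa = 105.7 MPa
dunite: 3350 kg/m³ × 9.81 m/s² × 1400 m = 4.601×10^7 Pa = 46.01 MPa
eclogite: 3400 kg/m³ × 9.81 m/s² × 19880 m = 6.631×10^8 Pa = 663.1 MPa
Total = 4.783 + 5.244 + 105.7 + 46.01 + 663.1 = 824.78 MPa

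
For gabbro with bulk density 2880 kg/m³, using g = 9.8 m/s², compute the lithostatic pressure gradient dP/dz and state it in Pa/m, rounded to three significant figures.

28200 Pa/m

dP/dz = ρg = 2880 kg/m³ × 9.8 m/s² = 28224 Pa/m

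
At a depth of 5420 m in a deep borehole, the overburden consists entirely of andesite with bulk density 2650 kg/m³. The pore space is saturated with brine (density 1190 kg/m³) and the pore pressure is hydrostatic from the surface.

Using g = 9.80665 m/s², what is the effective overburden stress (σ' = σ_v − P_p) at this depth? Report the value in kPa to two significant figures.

78000 kPa

Overburden (lithostatic) stress σ_v:
andesite: 2650 kg/m³ × 9.80665 m/s² × 5420 m = 1.409×10^8 Pa = 140.9 MPa
Pore pressure P_p = 1190 kg/m³ × 9.80665 m/s² × 5420 m = 6.325×10^7 Pa = 63.25 MPa
Effective stress σ' = σ_v − P_p = 140.9 − 63.25 = 77.602 MPa = 77602 kPa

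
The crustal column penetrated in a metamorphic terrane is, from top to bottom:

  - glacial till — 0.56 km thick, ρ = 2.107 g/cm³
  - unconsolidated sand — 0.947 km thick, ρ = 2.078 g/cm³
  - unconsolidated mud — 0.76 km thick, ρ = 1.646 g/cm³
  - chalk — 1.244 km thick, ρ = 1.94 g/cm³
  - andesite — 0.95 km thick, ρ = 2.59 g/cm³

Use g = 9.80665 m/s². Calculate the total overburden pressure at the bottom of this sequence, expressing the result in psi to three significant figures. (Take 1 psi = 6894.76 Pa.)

glacial till: 2107 kg/m³ × 9.80665 m/s² × 560 m = 1.157×10^7 Pa = 1678 psi
unconsolidated sand: 2078 kg/m³ × 9.80665 m/s² × 947 m = 1.930×10^7 Pa = 2799 psi
unconsolidated mud: 1646 kg/m³ × 9.80665 m/s² × 760 m = 1.227×10^7 Pa = 1779 psi
chalk: 1940 kg/m³ × 9.80665 m/s² × 1244 m = 2.367×10^7 Pa = 3433 psi
andesite: 2590 kg/m³ × 9.80665 m/s² × 950 m = 2.413×10^7 Pa = 3500 psi
Total = 1678 + 2799 + 1779 + 3433 + 3500 = 13189 psi

13200 psi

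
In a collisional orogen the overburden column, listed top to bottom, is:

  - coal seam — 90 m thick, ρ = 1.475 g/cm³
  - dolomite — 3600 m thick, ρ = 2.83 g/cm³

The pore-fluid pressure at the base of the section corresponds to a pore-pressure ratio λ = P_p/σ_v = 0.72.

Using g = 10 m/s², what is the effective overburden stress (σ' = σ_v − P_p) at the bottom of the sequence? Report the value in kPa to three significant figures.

Overburden (lithostatic) stress σ_v:
coal seam: 1475 kg/m³ × 10 m/s² × 90 m = 1.327×10^6 Pa = 1.327 MPa
dolomite: 2830 kg/m³ × 10 m/s² × 3600 m = 1.019×10^8 Pa = 101.9 MPa
Total = 1.327 + 101.9 = 103.21 MPa
Pore pressure P_p = λ·σ_v = 0.72 × 103.2 MPa = 74.31 MPa
Effective stress σ' = σ_v − P_p = 103.2 − 74.31 = 28.898 MPa = 28898 kPa

28900 kPa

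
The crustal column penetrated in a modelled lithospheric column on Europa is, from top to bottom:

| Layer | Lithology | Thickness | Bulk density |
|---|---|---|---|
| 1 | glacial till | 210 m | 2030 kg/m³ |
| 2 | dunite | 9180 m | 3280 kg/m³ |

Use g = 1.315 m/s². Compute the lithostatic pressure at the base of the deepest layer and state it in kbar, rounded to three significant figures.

0.402 kbar

glacial till: 2030 kg/m³ × 1.315 m/s² × 210 m = 5.606×10^5 Pa = 5.606×10^-3 kbar
dunite: 3280 kg/m³ × 1.315 m/s² × 9180 m = 3.960×10^7 Pa = 0.3960 kbar
Total = 5.606×10^-3 + 0.3960 = 0.40156 kbar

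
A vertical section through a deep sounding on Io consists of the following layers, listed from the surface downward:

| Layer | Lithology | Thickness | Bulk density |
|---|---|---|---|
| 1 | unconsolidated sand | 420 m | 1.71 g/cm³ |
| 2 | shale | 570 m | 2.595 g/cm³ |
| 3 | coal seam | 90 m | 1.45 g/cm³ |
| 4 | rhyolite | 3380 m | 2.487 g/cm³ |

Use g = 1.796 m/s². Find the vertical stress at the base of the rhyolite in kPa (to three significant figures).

19300 kPa

unconsolidated sand: 1710 kg/m³ × 1.796 m/s² × 420 m = 1.290×10^6 Pa = 1290 kPa
shale: 2595 kg/m³ × 1.796 m/s² × 570 m = 2.657×10^6 Pa = 2657 kPa
coal seam: 1450 kg/m³ × 1.796 m/s² × 90 m = 2.344×10^5 Pa = 234.4 kPa
rhyolite: 2487 kg/m³ × 1.796 m/s² × 3380 m = 1.510×10^7 Pa = 15097 kPa
Total = 1290 + 2657 + 234.4 + 15097 = 19278 kPa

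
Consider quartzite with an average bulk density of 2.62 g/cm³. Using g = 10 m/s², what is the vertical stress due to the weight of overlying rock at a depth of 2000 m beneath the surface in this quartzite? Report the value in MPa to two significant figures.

52 MPa

quartzite: 2620 kg/m³ × 10 m/s² × 2000 m = 5.240×10^7 Pa = 52.40 MPa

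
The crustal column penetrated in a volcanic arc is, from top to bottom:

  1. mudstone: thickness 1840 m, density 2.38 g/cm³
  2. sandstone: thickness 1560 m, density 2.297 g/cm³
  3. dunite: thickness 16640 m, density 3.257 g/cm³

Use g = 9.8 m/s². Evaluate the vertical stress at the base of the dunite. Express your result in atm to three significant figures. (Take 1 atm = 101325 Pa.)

6010 atm

mudstone: 2380 kg/m³ × 9.8 m/s² × 1840 m = 4.292×10^7 Pa = 423.5 atm
sandstone: 2297 kg/m³ × 9.8 m/s² × 1560 m = 3.512×10^7 Pa = 346.6 atm
dunite: 3257 kg/m³ × 9.8 m/s² × 16640 m = 5.311×10^8 Pa = 5242 atm
Total = 423.5 + 346.6 + 5242 = 6011.9 atm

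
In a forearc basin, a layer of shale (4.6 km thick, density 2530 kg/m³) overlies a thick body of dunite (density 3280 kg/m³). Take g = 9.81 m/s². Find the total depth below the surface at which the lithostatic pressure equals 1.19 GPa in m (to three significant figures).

38000 m

Pressure at base of upper layers: 2530×9.81×4600 = 1.142×10^8 Pa = 0.1142 GPa
Remaining pressure to be supplied by dunite: 1.190×10^9 − 1.142×10^8 = 1.076×10^9 Pa
Additional depth in dunite = 1.076×10^9 Pa / (3280 kg/m³ × 9.81 m/s²) = 33435 m
Total depth = 4600 m + 33435 m = 38035 m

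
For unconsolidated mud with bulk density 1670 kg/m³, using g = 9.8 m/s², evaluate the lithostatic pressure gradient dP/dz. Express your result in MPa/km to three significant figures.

dP/dz = ρg = 1670 kg/m³ × 9.8 m/s² = 16366 Pa/m
= 16366 Pa/m × (1 MPa/km / 1000.0 Pa/m) = 16.366 MPa/km

16.4 MPa/km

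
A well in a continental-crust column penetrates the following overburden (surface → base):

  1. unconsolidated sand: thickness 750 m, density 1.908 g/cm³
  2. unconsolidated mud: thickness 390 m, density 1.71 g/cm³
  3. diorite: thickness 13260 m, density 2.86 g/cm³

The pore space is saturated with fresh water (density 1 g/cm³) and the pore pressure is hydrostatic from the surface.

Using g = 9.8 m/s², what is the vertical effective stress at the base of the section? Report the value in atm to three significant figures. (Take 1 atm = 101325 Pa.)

2480 atm

Overburden (lithostatic) stress σ_v:
unconsolidated sand: 1908 kg/m³ × 9.8 m/s² × 750 m = 1.402×10^7 Pa = 14.02 MPa
unconsolidated mud: 1710 kg/m³ × 9.8 m/s² × 390 m = 6.536×10^6 Pa = 6.536 MPa
diorite: 2860 kg/m³ × 9.8 m/s² × 13260 m = 3.717×10^8 Pa = 371.7 MPa
Total = 14.02 + 6.536 + 371.7 = 392.21 MPa
Pore pressure P_p = 1000 kg/m³ × 9.8 m/s² × 14400 m = 1.411×10^8 Pa = 141.1 MPa
Effective stress σ' = σ_v − P_p = 392.2 − 141.1 = 251.09 MPa = 2478.1 atm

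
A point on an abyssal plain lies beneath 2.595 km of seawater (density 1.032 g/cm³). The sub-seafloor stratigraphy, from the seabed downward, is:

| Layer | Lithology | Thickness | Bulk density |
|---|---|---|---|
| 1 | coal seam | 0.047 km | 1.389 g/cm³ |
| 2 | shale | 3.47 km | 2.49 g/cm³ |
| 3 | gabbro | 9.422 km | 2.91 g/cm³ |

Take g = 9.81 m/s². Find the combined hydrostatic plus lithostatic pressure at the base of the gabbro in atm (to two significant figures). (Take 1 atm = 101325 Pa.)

3800 atm

seawater: 1032 kg/m³ × 9.81 m/s² × 2595 m = 2.627×10^7 Pa = 259.3 atm
coal seam: 1389 kg/m³ × 9.81 m/s² × 47 m = 6.404×10^5 Pa = 6.321 atm
shale: 2490 kg/m³ × 9.81 m/s² × 3470 m = 8.476×10^7 Pa = 836.5 atm
gabbro: 2910 kg/m³ × 9.81 m/s² × 9422 m = 2.690×10^8 Pa = 2655 atm
Total = 259.3 + 6.321 + 836.5 + 2655 = 3756.7 atm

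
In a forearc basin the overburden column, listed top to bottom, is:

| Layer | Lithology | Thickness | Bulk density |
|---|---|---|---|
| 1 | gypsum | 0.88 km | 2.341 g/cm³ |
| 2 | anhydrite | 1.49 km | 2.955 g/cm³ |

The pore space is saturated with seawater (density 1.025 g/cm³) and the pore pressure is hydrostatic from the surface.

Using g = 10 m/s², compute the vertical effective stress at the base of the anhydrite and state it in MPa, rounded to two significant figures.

40 MPa

Overburden (lithostatic) stress σ_v:
gypsum: 2341 kg/m³ × 10 m/s² × 880 m = 2.060×10^7 Pa = 20.60 MPa
anhydrite: 2955 kg/m³ × 10 m/s² × 1490 m = 4.403×10^7 Pa = 44.03 MPa
Total = 20.60 + 44.03 = 64.630 MPa
Pore pressure P_p = 1025 kg/m³ × 10 m/s² × 2370 m = 2.429×10^7 Pa = 24.29 MPa
Effective stress σ' = σ_v − P_p = 64.63 − 24.29 = 40.338 MPa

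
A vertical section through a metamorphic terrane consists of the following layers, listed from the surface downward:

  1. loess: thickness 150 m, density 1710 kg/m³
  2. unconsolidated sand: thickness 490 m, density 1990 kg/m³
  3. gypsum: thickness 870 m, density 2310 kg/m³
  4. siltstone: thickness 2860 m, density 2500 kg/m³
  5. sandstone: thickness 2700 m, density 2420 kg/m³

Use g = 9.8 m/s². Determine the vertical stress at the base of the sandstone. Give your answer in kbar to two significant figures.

1.7 kbar

loess: 1710 kg/m³ × 9.8 m/s² × 150 m = 2.514×10^6 Pa = 0.02514 kbar
unconsolidated sand: 1990 kg/m³ × 9.8 m/s² × 490 m = 9.556×10^6 Pa = 0.09556 kbar
gypsum: 2310 kg/m³ × 9.8 m/s² × 870 m = 1.970×10^7 Pa = 0.1970 kbar
siltstone: 2500 kg/m³ × 9.8 m/s² × 2860 m = 7.007×10^7 Pa = 0.7007 kbar
sandstone: 2420 kg/m³ × 9.8 m/s² × 2700 m = 6.403×10^7 Pa = 0.6403 kbar
Total = 0.02514 + 0.09556 + 0.1970 + 0.7007 + 0.6403 = 1.6587 kbar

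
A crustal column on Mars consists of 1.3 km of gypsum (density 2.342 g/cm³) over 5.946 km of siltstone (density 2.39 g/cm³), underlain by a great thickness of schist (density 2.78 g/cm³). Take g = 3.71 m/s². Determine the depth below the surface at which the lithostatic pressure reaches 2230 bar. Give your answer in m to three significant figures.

22700 m

Pressure at base of upper layers: 2342×3.71×1300 + 2390×3.71×5946 = 6.402×10^7 Pa = 640.2 bar
Remaining pressure to be supplied by schist: 2.230×10^8 − 6.402×10^7 = 1.590×10^8 Pa
Additional depth in schist = 1.590×10^8 Pa / (2780 kg/m³ × 3.71 m/s²) = 15414 m
Total depth = 7246 m + 15414 m = 22660 m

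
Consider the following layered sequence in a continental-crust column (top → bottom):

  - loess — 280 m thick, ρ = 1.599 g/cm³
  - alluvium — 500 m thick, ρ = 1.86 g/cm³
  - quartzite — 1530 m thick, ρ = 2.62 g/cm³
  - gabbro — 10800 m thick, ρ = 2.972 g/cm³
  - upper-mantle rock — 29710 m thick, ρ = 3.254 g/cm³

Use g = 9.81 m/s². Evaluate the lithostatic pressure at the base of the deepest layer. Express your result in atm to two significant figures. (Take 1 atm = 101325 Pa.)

loess: 1599 kg/m³ × 9.81 m/s² × 280 m = 4.392×10^6 Pa = 43.35 atm
alluvium: 1860 kg/m³ × 9.81 m/s² × 500 m = 9.123×10^6 Pa = 90.04 atm
quartzite: 2620 kg/m³ × 9.81 m/s² × 1530 m = 3.932×10^7 Pa = 388.1 atm
gabbro: 2972 kg/m³ × 9.81 m/s² × 10800 m = 3.149×10^8 Pa = 3108 atm
upper-mantle rock: 3254 kg/m³ × 9.81 m/s² × 29710 m = 9.484×10^8 Pa = 9360 atm
Total = 43.35 + 90.04 + 388.1 + 3108 + 9360 = 12989 atm

13000 atm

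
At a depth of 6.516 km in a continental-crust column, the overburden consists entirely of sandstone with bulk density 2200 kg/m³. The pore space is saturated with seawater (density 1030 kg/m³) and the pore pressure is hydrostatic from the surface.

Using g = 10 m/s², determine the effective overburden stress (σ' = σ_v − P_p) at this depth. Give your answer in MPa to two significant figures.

76 MPa

Overburden (lithostatic) stress σ_v:
sandstone: 2200 kg/m³ × 10 m/s² × 6516 m = 1.434×10^8 Pa = 143.4 MPa
Pore pressure P_p = 1030 kg/m³ × 10 m/s² × 6516 m = 6.711×10^7 Pa = 67.11 MPa
Effective stress σ' = σ_v − P_p = 143.4 − 67.11 = 76.237 MPa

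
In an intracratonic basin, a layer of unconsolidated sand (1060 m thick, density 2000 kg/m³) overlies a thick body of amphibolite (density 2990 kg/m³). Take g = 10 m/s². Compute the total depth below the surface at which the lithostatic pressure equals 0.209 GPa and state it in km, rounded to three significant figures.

7.34 km

Pressure at base of upper layers: 2000×10×1060 = 2.120×10^7 Pa = 0.02120 GPa
Remaining pressure to be supplied by amphibolite: 2.090×10^8 − 2.120×10^7 = 1.878×10^8 Pa
Additional depth in amphibolite = 1.878×10^8 Pa / (2990 kg/m³ × 10 m/s²) = 6280.9 m
Total depth = 1060 m + 6280.9 m = 7340.9 m
= 7.3409 km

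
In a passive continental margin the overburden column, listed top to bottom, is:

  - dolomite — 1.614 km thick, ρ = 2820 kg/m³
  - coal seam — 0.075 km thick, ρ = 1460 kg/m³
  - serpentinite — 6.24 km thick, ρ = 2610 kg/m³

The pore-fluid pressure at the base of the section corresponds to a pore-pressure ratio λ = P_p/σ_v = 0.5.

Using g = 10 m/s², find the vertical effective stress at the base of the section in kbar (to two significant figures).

1.0 kbar

Overburden (lithostatic) stress σ_v:
dolomite: 2820 kg/m³ × 10 m/s² × 1614 m = 4.551×10^7 Pa = 45.51 MPa
coal seam: 1460 kg/m³ × 10 m/s² × 75 m = 1.095×10^6 Pa = 1.095 MPa
serpentinite: 2610 kg/m³ × 10 m/s² × 6240 m = 1.629×10^8 Pa = 162.9 MPa
Total = 45.51 + 1.095 + 162.9 = 209.47 MPa
Pore pressure P_p = λ·σ_v = 0.5 × 209.5 MPa = 104.7 MPa
Effective stress σ' = σ_v − P_p = 209.5 − 104.7 = 104.74 MPa = 1.0474 kbar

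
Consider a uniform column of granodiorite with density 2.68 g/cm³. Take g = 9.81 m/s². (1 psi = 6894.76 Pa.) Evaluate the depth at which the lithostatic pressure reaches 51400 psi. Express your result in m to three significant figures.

h = P/(ρg) = 51400 psi / (2680 kg/m³ × 9.81 m/s²) = 3.544×10^8 Pa / 26291 Pa/m = 13480 m

13500 m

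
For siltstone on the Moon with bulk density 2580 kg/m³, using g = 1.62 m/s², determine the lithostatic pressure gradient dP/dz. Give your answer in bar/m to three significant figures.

0.0418 bar/m

dP/dz = ρg = 2580 kg/m³ × 1.62 m/s² = 4179.6 Pa/m
= 4179.6 Pa/m × (1 bar/m / 1.0000×10^5 Pa/m) = 0.041796 bar/m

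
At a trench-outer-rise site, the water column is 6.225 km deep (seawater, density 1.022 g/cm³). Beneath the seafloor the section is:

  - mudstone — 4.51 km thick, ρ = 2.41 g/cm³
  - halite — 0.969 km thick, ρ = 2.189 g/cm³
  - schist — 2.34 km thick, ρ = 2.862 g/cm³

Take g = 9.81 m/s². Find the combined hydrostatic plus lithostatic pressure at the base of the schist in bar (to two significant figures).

seawater: 1022 kg/m³ × 9.81 m/s² × 6225 m = 6.241×10^7 Pa = 624.1 bar
mudstone: 2410 kg/m³ × 9.81 m/s² × 4510 m = 1.066×10^8 Pa = 1066 bar
halite: 2189 kg/m³ × 9.81 m/s² × 969 m = 2.081×10^7 Pa = 208.1 bar
schist: 2862 kg/m³ × 9.81 m/s² × 2340 m = 6.570×10^7 Pa = 657.0 bar
Total = 624.1 + 1066 + 208.1 + 657.0 = 2555.4 bar

2600 bar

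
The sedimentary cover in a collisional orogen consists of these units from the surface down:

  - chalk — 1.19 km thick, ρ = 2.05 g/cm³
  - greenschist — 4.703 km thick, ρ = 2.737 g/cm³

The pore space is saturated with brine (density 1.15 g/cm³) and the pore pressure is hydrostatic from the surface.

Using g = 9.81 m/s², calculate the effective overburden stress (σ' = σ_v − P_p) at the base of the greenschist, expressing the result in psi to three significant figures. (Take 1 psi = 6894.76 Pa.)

Overburden (lithostatic) stress σ_v:
chalk: 2050 kg/m³ × 9.81 m/s² × 1190 m = 2.393×10^7 Pa = 23.93 MPa
greenschist: 2737 kg/m³ × 9.81 m/s² × 4703 m = 1.263×10^8 Pa = 126.3 MPa
Total = 23.93 + 126.3 = 150.21 MPa
Pore pressure P_p = 1150 kg/m³ × 9.81 m/s² × 5893 m = 6.648×10^7 Pa = 66.48 MPa
Effective stress σ' = σ_v − P_p = 150.2 − 66.48 = 83.725 MPa = 12143 psi

12100 psi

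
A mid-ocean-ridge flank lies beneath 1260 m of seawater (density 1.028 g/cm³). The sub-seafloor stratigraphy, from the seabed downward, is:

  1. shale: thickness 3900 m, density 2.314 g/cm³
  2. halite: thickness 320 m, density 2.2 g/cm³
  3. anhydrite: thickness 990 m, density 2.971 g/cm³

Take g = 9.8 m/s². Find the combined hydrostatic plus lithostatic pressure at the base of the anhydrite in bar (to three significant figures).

1370 bar

seawater: 1028 kg/m³ × 9.8 m/s² × 1260 m = 1.269×10^7 Pa = 126.9 bar
shale: 2314 kg/m³ × 9.8 m/s² × 3900 m = 8.844×10^7 Pa = 884.4 bar
halite: 2200 kg/m³ × 9.8 m/s² × 320 m = 6.899×10^6 Pa = 68.99 bar
anhydrite: 2971 kg/m³ × 9.8 m/s² × 990 m = 2.882×10^7 Pa = 288.2 bar
Total = 126.9 + 884.4 + 68.99 + 288.2 = 1368.6 bar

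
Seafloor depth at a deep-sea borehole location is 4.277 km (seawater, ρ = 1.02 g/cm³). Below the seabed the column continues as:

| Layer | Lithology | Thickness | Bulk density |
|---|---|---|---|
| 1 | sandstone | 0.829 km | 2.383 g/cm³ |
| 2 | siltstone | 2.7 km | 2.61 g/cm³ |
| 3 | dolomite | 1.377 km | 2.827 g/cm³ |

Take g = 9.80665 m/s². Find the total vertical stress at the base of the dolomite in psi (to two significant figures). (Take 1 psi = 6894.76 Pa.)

25000 psi

seawater: 1020 kg/m³ × 9.80665 m/s² × 4277 m = 4.278×10^7 Pa = 6205 psi
sandstone: 2383 kg/m³ × 9.80665 m/s² × 829 m = 1.937×10^7 Pa = 2810 psi
siltstone: 2610 kg/m³ × 9.80665 m/s² × 2700 m = 6.911×10^7 Pa = 10023 psi
dolomite: 2827 kg/m³ × 9.80665 m/s² × 1377 m = 3.818×10^7 Pa = 5537 psi
Total = 6205 + 2810 + 10023 + 5537 = 24575 psi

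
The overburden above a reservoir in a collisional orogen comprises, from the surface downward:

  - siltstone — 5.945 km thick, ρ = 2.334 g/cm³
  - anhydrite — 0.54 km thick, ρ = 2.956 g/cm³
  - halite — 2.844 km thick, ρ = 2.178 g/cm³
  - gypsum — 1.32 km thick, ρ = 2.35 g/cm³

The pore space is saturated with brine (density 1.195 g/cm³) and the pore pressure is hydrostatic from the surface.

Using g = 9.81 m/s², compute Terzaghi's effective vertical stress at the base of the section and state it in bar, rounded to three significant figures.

Overburden (lithostatic) stress σ_v:
siltstone: 2334 kg/m³ × 9.81 m/s² × 5945 m = 1.361×10^8 Pa = 136.1 MPa
anhydrite: 2956 kg/m³ × 9.81 m/s² × 540 m = 1.566×10^7 Pa = 15.66 MPa
halite: 2178 kg/m³ × 9.81 m/s² × 2844 m = 6.077×10^7 Pa = 60.77 MPa
gypsum: 2350 kg/m³ × 9.81 m/s² × 1320 m = 3.043×10^7 Pa = 30.43 MPa
Total = 136.1 + 15.66 + 60.77 + 30.43 = 242.98 MPa
Pore pressure P_p = 1195 kg/m³ × 9.81 m/s² × 10649 m = 1.248×10^8 Pa = 124.8 MPa
Effective stress σ' = σ_v − P_p = 243.0 − 124.8 = 118.14 MPa = 1181.4 bar

1180 bar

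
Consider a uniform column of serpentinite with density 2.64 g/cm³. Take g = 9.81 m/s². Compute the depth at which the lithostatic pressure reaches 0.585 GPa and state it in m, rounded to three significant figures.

22600 m

h = P/(ρg) = 0.585 GPa / (2640 kg/m³ × 9.81 m/s²) = 5.850×10^8 Pa / 25898 Pa/m = 22588 m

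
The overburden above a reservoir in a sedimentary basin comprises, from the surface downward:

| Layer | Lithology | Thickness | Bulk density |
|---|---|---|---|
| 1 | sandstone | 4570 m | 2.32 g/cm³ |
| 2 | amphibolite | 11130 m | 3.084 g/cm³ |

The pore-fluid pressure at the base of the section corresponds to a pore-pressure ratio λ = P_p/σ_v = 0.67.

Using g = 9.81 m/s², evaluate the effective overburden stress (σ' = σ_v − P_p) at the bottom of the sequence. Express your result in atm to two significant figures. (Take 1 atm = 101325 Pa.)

Overburden (lithostatic) stress σ_v:
sandstone: 2320 kg/m³ × 9.81 m/s² × 4570 m = 1.040×10^8 Pa = 104.0 MPa
amphibolite: 3084 kg/m³ × 9.81 m/s² × 11130 m = 3.367×10^8 Pa = 336.7 MPa
Total = 104.0 + 336.7 = 440.74 MPa
Pore pressure P_p = λ·σ_v = 0.67 × 440.7 MPa = 295.3 MPa
Effective stress σ' = σ_v − P_p = 440.7 − 295.3 = 145.44 MPa = 1435.4 atm

1400 atm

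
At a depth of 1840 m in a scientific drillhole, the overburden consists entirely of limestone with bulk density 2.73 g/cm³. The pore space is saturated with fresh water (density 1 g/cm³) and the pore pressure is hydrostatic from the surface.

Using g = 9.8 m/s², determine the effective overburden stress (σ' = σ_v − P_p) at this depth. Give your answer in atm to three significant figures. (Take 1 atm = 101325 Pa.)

Overburden (lithostatic) stress σ_v:
limestone: 2730 kg/m³ × 9.8 m/s² × 1840 m = 4.923×10^7 Pa = 49.23 MPa
Pore pressure P_p = 1000 kg/m³ × 9.8 m/s² × 1840 m = 1.803×10^7 Pa = 18.03 MPa
Effective stress σ' = σ_v − P_p = 49.23 − 18.03 = 31.195 MPa = 307.87 atm

308 atm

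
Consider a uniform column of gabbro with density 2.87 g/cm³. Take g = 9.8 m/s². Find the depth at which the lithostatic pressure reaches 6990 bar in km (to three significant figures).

h = P/(ρg) = 6990 bar / (2870 kg/m³ × 9.8 m/s²) = 6.990×10^8 Pa / 28126 Pa/m = 24852 m
= 24.852 km

24.9 km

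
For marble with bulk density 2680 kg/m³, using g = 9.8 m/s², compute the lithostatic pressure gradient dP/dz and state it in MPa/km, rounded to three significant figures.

26.3 MPa/km

dP/dz = ρg = 2680 kg/m³ × 9.8 m/s² = 26264 Pa/m
= 26264 Pa/m × (1 MPa/km / 1000.0 Pa/m) = 26.264 MPa/km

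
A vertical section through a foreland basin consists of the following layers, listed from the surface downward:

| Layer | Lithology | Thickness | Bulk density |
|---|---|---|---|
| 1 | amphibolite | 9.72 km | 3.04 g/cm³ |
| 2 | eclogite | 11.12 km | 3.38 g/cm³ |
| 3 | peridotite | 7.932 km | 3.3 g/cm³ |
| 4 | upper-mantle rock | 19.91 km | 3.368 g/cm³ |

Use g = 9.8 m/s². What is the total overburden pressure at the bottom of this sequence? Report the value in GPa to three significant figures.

1.57 GPa

amphibolite: 3040 kg/m³ × 9.8 m/s² × 9720 m = 2.896×10^8 Pa = 0.2896 GPa
eclogite: 3380 kg/m³ × 9.8 m/s² × 11120 m = 3.683×10^8 Pa = 0.3683 GPa
peridotite: 3300 kg/m³ × 9.8 m/s² × 7932 m = 2.565×10^8 Pa = 0.2565 GPa
upper-mantle rock: 3368 kg/m³ × 9.8 m/s² × 19910 m = 6.572×10^8 Pa = 0.6572 GPa
Total = 0.2896 + 0.3683 + 0.2565 + 0.6572 = 1.5716 GPa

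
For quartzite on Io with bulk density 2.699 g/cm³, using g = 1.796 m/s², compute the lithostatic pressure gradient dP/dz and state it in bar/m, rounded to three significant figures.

0.0485 bar/m

dP/dz = ρg = 2699 kg/m³ × 1.796 m/s² = 4847.4 Pa/m
= 4847.4 Pa/m × (1 bar/m / 1.0000×10^5 Pa/m) = 0.048474 bar/m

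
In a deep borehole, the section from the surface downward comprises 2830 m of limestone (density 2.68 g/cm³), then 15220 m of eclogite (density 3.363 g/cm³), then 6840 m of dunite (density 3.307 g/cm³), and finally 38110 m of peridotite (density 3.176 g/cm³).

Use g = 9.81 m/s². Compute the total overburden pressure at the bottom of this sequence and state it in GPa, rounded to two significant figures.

limestone: 2680 kg/m³ × 9.81 m/s² × 2830 m = 7.440×10^7 Pa = 0.07440 GPa
eclogite: 3363 kg/m³ × 9.81 m/s² × 15220 m = 5.021×10^8 Pa = 0.5021 GPa
dunite: 3307 kg/m³ × 9.81 m/s² × 6840 m = 2.219×10^8 Pa = 0.2219 GPa
peridotite: 3176 kg/m³ × 9.81 m/s² × 38110 m = 1.187×10^9 Pa = 1.187 GPa
Total = 0.07440 + 0.5021 + 0.2219 + 1.187 = 1.9858 GPa

2.0 GPa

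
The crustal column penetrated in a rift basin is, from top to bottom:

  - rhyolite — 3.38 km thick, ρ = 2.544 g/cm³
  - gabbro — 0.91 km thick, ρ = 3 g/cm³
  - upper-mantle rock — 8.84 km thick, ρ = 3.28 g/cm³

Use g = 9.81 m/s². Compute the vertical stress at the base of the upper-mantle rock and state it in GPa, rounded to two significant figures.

rhyolite: 2544 kg/m³ × 9.81 m/s² × 3380 m = 8.435×10^7 Pa = 0.08435 GPa
gabbro: 3000 kg/m³ × 9.81 m/s² × 910 m = 2.678×10^7 Pa = 0.02678 GPa
upper-mantle rock: 3280 kg/m³ × 9.81 m/s² × 8840 m = 2.844×10^8 Pa = 0.2844 GPa
Total = 0.08435 + 0.02678 + 0.2844 = 0.39558 GPa

0.40 GPa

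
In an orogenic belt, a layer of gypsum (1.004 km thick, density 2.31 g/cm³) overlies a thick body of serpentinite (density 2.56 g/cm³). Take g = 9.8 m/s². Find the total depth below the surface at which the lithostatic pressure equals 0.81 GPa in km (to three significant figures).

Pressure at base of upper layers: 2310×9.8×1004 = 2.273×10^7 Pa = 0.02273 GPa
Remaining pressure to be supplied by serpentinite: 8.100×10^8 − 2.273×10^7 = 7.873×10^8 Pa
Additional depth in serpentinite = 7.873×10^8 Pa / (2560 kg/m³ × 9.8 m/s²) = 31380 m
Total depth = 1004 m + 31380 m = 32384 m
= 32.384 km

32.4 km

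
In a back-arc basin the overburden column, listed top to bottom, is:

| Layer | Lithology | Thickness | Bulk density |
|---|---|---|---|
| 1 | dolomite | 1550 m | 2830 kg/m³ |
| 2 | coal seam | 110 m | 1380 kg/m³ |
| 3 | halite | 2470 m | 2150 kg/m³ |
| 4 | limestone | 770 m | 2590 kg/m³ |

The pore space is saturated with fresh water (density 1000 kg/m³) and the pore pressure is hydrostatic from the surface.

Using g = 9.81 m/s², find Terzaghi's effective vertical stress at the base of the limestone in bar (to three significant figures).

681 bar

Overburden (lithostatic) stress σ_v:
dolomite: 2830 kg/m³ × 9.81 m/s² × 1550 m = 4.303×10^7 Pa = 43.03 MPa
coal seam: 1380 kg/m³ × 9.81 m/s² × 110 m = 1.489×10^6 Pa = 1.489 MPa
halite: 2150 kg/m³ × 9.81 m/s² × 2470 m = 5.210×10^7 Pa = 52.10 MPa
limestone: 2590 kg/m³ × 9.81 m/s² × 770 m = 1.956×10^7 Pa = 19.56 MPa
Total = 43.03 + 1.489 + 52.10 + 19.56 = 116.18 MPa
Pore pressure P_p = 1000 kg/m³ × 9.81 m/s² × 4900 m = 4.807×10^7 Pa = 48.07 MPa
Effective stress σ' = σ_v − P_p = 116.2 − 48.07 = 68.112 MPa = 681.12 bar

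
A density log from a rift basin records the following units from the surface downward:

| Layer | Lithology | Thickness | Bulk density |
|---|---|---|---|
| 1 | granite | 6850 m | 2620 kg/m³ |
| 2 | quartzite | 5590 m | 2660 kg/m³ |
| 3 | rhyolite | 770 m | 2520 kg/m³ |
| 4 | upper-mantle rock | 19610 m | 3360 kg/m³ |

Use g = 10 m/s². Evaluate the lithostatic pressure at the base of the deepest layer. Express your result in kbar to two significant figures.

10 kbar

granite: 2620 kg/m³ × 10 m/s² × 6850 m = 1.795×10^8 Pa = 1.795 kbar
quartzite: 2660 kg/m³ × 10 m/s² × 5590 m = 1.487×10^8 Pa = 1.487 kbar
rhyolite: 2520 kg/m³ × 10 m/s² × 770 m = 1.940×10^7 Pa = 0.1940 kbar
upper-mantle rock: 3360 kg/m³ × 10 m/s² × 19610 m = 6.589×10^8 Pa = 6.589 kbar
Total = 1.795 + 1.487 + 0.1940 + 6.589 = 10.065 kbar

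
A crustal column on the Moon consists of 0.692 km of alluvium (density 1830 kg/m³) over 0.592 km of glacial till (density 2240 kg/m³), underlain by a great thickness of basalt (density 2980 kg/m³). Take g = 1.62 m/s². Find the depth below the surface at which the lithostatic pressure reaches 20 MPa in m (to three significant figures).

4560 m

Pressure at base of upper layers: 1830×1.62×692 + 2240×1.62×592 = 4.200×10^6 Pa = 4.200 MPa
Remaining pressure to be supplied by basalt: 2.000×10^7 − 4.200×10^6 = 1.580×10^7 Pa
Additional depth in basalt = 1.580×10^7 Pa / (2980 kg/m³ × 1.62 m/s²) = 3272.9 m
Total depth = 1284 m + 3272.9 m = 4556.9 m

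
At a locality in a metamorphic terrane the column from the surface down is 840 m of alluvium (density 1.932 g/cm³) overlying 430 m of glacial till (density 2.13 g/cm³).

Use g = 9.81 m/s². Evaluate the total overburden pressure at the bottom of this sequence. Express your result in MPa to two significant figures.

25 MPa

alluvium: 1932 kg/m³ × 9.81 m/s² × 840 m = 1.592×10^7 Pa = 15.92 MPa
glacial till: 2130 kg/m³ × 9.81 m/s² × 430 m = 8.985×10^6 Pa = 8.985 MPa
Total = 15.92 + 8.985 = 24.905 MPa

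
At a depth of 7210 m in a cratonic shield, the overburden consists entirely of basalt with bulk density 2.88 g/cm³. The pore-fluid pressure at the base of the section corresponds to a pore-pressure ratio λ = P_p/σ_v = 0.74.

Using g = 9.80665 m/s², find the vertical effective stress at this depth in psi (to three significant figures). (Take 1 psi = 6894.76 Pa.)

Overburden (lithostatic) stress σ_v:
basalt: 2880 kg/m³ × 9.80665 m/s² × 7210 m = 2.036×10^8 Pa = 203.6 MPa
Pore pressure P_p = λ·σ_v = 0.74 × 203.6 MPa = 150.7 MPa
Effective stress σ' = σ_v − P_p = 203.6 − 150.7 = 52.945 MPa = 7679.0 psi

7680 psi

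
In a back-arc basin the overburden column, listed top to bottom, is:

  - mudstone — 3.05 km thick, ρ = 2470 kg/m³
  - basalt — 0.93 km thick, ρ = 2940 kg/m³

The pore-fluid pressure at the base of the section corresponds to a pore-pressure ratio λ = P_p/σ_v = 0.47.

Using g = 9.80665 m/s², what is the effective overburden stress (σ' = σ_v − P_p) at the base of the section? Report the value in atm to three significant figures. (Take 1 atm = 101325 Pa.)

527 atm

Overburden (lithostatic) stress σ_v:
mudstone: 2470 kg/m³ × 9.80665 m/s² × 3050 m = 7.388×10^7 Pa = 73.88 MPa
basalt: 2940 kg/m³ × 9.80665 m/s² × 930 m = 2.681×10^7 Pa = 26.81 MPa
Total = 73.88 + 26.81 = 100.69 MPa
Pore pressure P_p = λ·σ_v = 0.47 × 100.7 MPa = 47.33 MPa
Effective stress σ' = σ_v − P_p = 100.7 − 47.33 = 53.367 MPa = 526.69 atm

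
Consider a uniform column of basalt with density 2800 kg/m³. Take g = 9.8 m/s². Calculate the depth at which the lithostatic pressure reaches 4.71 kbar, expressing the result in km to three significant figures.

17.2 km

h = P/(ρg) = 4.71 kbar / (2800 kg/m³ × 9.8 m/s²) = 4.710×10^8 Pa / 27440 Pa/m = 17165 m
= 17.165 km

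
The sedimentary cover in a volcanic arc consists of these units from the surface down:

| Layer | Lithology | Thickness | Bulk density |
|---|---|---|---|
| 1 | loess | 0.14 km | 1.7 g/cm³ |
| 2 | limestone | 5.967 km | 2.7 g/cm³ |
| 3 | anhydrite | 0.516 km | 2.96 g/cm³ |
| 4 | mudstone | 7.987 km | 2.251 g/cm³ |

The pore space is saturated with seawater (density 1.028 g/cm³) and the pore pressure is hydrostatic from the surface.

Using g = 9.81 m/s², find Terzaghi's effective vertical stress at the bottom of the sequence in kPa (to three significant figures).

204000 kPa

Overburden (lithostatic) stress σ_v:
loess: 1700 kg/m³ × 9.81 m/s² × 140 m = 2.335×10^6 Pa = 2.335 MPa
limestone: 2700 kg/m³ × 9.81 m/s² × 5967 m = 1.580×10^8 Pa = 158.0 MPa
anhydrite: 2960 kg/m³ × 9.81 m/s² × 516 m = 1.498×10^7 Pa = 14.98 MPa
mudstone: 2251 kg/m³ × 9.81 m/s² × 7987 m = 1.764×10^8 Pa = 176.4 MPa
Total = 2.335 + 158.0 + 14.98 + 176.4 = 351.74 MPa
Pore pressure P_p = 1028 kg/m³ × 9.81 m/s² × 14610 m = 1.473×10^8 Pa = 147.3 MPa
Effective stress σ' = σ_v − P_p = 351.7 − 147.3 = 204.40 MPa = 2.0440×10^5 kPa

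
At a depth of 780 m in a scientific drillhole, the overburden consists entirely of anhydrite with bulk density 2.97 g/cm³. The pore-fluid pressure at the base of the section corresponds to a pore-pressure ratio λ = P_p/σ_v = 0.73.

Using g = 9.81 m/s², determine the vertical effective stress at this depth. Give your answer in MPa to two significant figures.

Overburden (lithostatic) stress σ_v:
anhydrite: 2970 kg/m³ × 9.81 m/s² × 780 m = 2.273×10^7 Pa = 22.73 MPa
Pore pressure P_p = λ·σ_v = 0.73 × 22.73 MPa = 16.59 MPa
Effective stress σ' = σ_v − P_p = 22.73 − 16.59 = 6.1360 MPa

6.1 MPa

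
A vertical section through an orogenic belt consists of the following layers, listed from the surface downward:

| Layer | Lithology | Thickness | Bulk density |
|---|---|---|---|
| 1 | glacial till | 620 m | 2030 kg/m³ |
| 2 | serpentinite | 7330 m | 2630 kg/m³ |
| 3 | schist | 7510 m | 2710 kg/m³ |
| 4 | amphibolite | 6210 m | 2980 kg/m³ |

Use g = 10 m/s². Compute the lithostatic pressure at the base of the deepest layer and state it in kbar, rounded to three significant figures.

5.94 kbar

glacial till: 2030 kg/m³ × 10 m/s² × 620 m = 1.259×10^7 Pa = 0.1259 kbar
serpentinite: 2630 kg/m³ × 10 m/s² × 7330 m = 1.928×10^8 Pa = 1.928 kbar
schist: 2710 kg/m³ × 10 m/s² × 7510 m = 2.035×10^8 Pa = 2.035 kbar
amphibolite: 2980 kg/m³ × 10 m/s² × 6210 m = 1.851×10^8 Pa = 1.851 kbar
Total = 0.1259 + 1.928 + 2.035 + 1.851 = 5.9394 kbar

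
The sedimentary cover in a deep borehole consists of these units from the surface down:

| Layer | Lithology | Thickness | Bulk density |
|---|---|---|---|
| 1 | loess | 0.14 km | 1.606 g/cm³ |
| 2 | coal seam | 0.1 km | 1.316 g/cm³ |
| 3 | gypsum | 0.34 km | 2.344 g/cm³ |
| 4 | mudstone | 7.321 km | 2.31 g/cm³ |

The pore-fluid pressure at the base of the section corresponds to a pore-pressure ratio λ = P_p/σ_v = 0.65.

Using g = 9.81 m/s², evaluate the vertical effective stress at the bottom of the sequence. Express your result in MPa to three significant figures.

62.0 MPa

Overburden (lithostatic) stress σ_v:
loess: 1606 kg/m³ × 9.81 m/s² × 140 m = 2.206×10^6 Pa = 2.206 MPa
coal seam: 1316 kg/m³ × 9.81 m/s² × 100 m = 1.291×10^6 Pa = 1.291 MPa
gypsum: 2344 kg/m³ × 9.81 m/s² × 340 m = 7.818×10^6 Pa = 7.818 MPa
mudstone: 2310 kg/m³ × 9.81 m/s² × 7321 m = 1.659×10^8 Pa = 165.9 MPa
Total = 2.206 + 1.291 + 7.818 + 165.9 = 177.22 MPa
Pore pressure P_p = λ·σ_v = 0.65 × 177.2 MPa = 115.2 MPa
Effective stress σ' = σ_v − P_p = 177.2 − 115.2 = 62.026 MPa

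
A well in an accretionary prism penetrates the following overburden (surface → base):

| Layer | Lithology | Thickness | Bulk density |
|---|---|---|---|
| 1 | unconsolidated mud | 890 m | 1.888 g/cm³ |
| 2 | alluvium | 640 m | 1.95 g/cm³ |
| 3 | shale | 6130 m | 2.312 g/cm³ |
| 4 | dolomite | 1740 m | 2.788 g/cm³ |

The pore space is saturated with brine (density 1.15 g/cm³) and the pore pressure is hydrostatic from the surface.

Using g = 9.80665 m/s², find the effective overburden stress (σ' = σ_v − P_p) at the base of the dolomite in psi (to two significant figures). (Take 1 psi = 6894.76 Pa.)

Overburden (lithostatic) stress σ_v:
unconsolidated mud: 1888 kg/m³ × 9.80665 m/s² × 890 m = 1.648×10^7 Pa = 16.48 MPa
alluvium: 1950 kg/m³ × 9.80665 m/s² × 640 m = 1.224×10^7 Pa = 12.24 MPa
shale: 2312 kg/m³ × 9.80665 m/s² × 6130 m = 1.390×10^8 Pa = 139.0 MPa
dolomite: 2788 kg/m³ × 9.80665 m/s² × 1740 m = 4.757×10^7 Pa = 47.57 MPa
Total = 16.48 + 12.24 + 139.0 + 47.57 = 215.28 MPa
Pore pressure P_p = 1150 kg/m³ × 9.80665 m/s² × 9400 m = 1.060×10^8 Pa = 106.0 MPa
Effective stress σ' = σ_v − P_p = 215.3 − 106.0 = 109.27 MPa = 15848 psi

16000 psi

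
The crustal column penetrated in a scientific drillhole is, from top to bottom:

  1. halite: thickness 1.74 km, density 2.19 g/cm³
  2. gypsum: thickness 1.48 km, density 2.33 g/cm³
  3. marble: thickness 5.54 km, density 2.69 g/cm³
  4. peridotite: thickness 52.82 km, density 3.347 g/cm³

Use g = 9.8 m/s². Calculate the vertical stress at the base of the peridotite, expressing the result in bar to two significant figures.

19000 bar

halite: 2190 kg/m³ × 9.8 m/s² × 1740 m = 3.734×10^7 Pa = 373.4 bar
gypsum: 2330 kg/m³ × 9.8 m/s² × 1480 m = 3.379×10^7 Pa = 337.9 bar
marble: 2690 kg/m³ × 9.8 m/s² × 5540 m = 1.460×10^8 Pa = 1460 bar
peridotite: 3347 kg/m³ × 9.8 m/s² × 52820 m = 1.733×10^9 Pa = 17325 bar
Total = 373.4 + 337.9 + 1460 + 17325 = 19497 bar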